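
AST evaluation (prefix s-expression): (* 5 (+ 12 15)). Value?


Evaluate inner: (+ 12 15) = 27
Evaluate root: (* 5 27) = 135
Result: 135


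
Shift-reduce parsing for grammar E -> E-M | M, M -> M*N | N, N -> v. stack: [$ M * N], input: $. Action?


handle 'M*N' on top
Action: reduce (M -> M*N)


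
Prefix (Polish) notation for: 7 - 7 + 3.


left-to-right (same/higher precedence on left): tree is (+ (- 7 7) 3)
Prefix: + - 7 7 3


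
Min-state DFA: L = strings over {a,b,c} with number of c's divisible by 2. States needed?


Track (count of c) mod 2: states 0..1, accept at 0
Minimal DFA: 2 states


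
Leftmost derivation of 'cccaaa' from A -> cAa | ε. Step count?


Derivation: A => cAa => ccAaa => cccAaaa => cccaaa
Steps: 4


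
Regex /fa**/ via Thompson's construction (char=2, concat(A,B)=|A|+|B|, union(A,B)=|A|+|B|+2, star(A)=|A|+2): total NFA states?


Syntax tree has 2 char leaf(s), 0 union(s), 2 star(s)
chars contribute 2×2 = 4; each union adds +2; each star adds +2
Total: 4 + 0 + 4 = 8 states


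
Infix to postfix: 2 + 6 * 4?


* has higher precedence, evaluate 6*4 first
Postfix: 2 6 4 * +


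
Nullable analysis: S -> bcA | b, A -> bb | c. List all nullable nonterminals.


A nonterminal is nullable iff some alternative derives ε (directly, or every symbol in it is nullable)
Nullable: {}


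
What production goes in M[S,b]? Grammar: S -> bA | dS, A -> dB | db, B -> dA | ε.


For [S, b]: 'b' ∈ FIRST(bA)
Entry: S -> bA


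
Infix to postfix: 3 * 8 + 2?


Left to right (same or higher precedence on left)
Postfix: 3 8 * 2 +


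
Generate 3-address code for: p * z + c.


Break into single-operator statements:
t1 = p * z
t2 = t1 + c


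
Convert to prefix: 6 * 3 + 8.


left-to-right (same/higher precedence on left): tree is (+ (* 6 3) 8)
Prefix: + * 6 3 8


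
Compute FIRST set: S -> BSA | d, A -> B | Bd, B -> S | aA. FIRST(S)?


Per alternative of S: FIRST(BSA) = {a, d}; FIRST(d) = {d}
FIRST(S) = {a, d}


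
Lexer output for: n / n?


Scan left to right, longest-match per lexeme
Tokens: ID(n), OP(/), ID(n)


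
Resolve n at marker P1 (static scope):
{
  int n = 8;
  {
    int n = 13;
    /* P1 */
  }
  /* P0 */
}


n declared in the same block as P1
n = 13


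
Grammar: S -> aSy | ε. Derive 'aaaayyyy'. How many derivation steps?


Derivation: S => aSy => aaSyy => aaaSyyy => aaaaSyyyy => aaaayyyy
Steps: 5


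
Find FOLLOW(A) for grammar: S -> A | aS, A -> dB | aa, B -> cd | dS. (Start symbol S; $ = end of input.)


$ ∈ FOLLOW(S). For each A -> αBβ: add FIRST(β)\{ε} to FOLLOW(B); if β nullable, add FOLLOW(A).
FOLLOW(A) = {$}


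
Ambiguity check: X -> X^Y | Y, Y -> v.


precedence layered via separate nonterminal Y: deterministic
Unambiguous


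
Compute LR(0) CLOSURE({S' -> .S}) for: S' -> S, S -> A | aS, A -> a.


Start: S' -> .S
For each item with dot before a nonterminal B, add B -> .γ for every B-production
Closure: [S' -> .S, S -> .A, S -> .aS, A -> .a]


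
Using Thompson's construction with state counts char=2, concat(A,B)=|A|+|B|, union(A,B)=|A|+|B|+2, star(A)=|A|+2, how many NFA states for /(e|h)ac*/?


Syntax tree has 4 char leaf(s), 1 union(s), 1 star(s)
chars contribute 4×2 = 8; each union adds +2; each star adds +2
Total: 8 + 2 + 2 = 12 states


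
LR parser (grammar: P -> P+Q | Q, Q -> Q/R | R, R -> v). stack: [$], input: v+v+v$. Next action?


no handle on stack; shift 'v'
Action: shift


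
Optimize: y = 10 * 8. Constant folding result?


10 * 8 = 80 at compile time
Optimized: y = 80


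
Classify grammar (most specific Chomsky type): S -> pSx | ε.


Single nonterminal LHS, but p^n x^n is not regular
Classification: Type 2 (Context-Free)


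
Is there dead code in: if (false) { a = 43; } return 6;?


condition is constant false, so the whole block is unreachable
Dead: 'if (false) { a = 43; }'


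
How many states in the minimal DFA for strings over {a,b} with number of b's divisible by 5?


Track (count of b) mod 5: states 0..4, accept at 0
Minimal DFA: 5 states


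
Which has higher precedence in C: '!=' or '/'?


'/' is multiplicative (level 10); '!=' is equality (level 6)
Higher level binds tighter
'/' has higher precedence than '!='


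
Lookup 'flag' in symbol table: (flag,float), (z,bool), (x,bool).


Lookup 'flag' → type float


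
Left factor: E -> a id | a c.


Common prefix: 'a'
Factored: E -> a E', E' -> id | c


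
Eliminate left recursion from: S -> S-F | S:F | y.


Left-recursive alternatives: S-F, S:F; non-recursive: y
Introduce S': S -> yS', S' -> -FS' | :FS' | ε


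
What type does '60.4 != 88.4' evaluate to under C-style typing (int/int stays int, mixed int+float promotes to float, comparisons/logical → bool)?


Operand types: float != float
Rule: comparison yields bool
Result type: bool


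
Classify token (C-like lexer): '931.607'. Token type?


Pattern: digits with a decimal point
Type: FLOAT_LITERAL


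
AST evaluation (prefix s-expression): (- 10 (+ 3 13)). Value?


Evaluate inner: (+ 3 13) = 16
Evaluate root: (- 10 16) = -6
Result: -6


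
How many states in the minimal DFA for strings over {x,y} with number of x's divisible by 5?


Track (count of x) mod 5: states 0..4, accept at 0
Minimal DFA: 5 states


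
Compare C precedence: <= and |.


'<=' is relational (level 7); '|' is bitwise OR (level 3)
Higher level binds tighter
'<=' has higher precedence than '|'


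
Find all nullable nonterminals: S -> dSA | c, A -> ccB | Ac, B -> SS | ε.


A nonterminal is nullable iff some alternative derives ε (directly, or every symbol in it is nullable)
Nullable: {B}


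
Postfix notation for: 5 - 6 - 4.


Left to right (same or higher precedence on left)
Postfix: 5 6 - 4 -


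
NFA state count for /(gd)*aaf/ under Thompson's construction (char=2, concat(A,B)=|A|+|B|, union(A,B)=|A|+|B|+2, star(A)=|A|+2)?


Syntax tree has 5 char leaf(s), 0 union(s), 1 star(s)
chars contribute 5×2 = 10; each union adds +2; each star adds +2
Total: 10 + 0 + 2 = 12 states


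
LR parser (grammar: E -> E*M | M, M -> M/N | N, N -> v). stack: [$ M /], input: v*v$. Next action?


no handle; shift 'v'
Action: shift


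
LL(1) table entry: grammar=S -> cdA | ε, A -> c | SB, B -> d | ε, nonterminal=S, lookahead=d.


For [S, d]: ε is nullable and 'd' ∈ FOLLOW(S)
Entry: S -> ε


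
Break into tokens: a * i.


Scan left to right, longest-match per lexeme
Tokens: ID(a), OP(*), ID(i)


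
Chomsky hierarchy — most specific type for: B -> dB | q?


Right-linear: every RHS is a terminal or a terminal followed by one nonterminal
Classification: Type 3 (Regular)


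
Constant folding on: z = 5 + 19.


5 + 19 = 24 at compile time
Optimized: z = 24


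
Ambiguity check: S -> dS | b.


right-linear, alternatives start with distinct terminals 'd' vs 'b': unique leftmost derivation
Unambiguous


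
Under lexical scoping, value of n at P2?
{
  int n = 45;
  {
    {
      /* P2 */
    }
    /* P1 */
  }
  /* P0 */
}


P2's block does not declare n; resolves to the enclosing declaration at depth 0
n = 45


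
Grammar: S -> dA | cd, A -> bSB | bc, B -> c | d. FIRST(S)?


Per alternative of S: FIRST(dA) = {d}; FIRST(cd) = {c}
FIRST(S) = {c, d}


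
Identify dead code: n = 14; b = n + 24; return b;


n is read by b's definition; b is returned
No dead code


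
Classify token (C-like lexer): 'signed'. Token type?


Pattern: reserved word
Type: KEYWORD


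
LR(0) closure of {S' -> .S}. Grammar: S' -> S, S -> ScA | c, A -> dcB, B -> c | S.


Start: S' -> .S
For each item with dot before a nonterminal B, add B -> .γ for every B-production
Closure: [S' -> .S, S -> .ScA, S -> .c]


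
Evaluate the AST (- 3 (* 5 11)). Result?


Evaluate inner: (* 5 11) = 55
Evaluate root: (- 3 55) = -52
Result: -52


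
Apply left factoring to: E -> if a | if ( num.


Common prefix: 'if'
Factored: E -> if E', E' -> a | ( num


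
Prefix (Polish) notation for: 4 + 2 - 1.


left-to-right (same/higher precedence on left): tree is (- (+ 4 2) 1)
Prefix: - + 4 2 1


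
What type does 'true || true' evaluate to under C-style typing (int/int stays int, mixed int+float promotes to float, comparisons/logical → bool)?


Operand types: bool || bool
Rule: logical operators take bool operands and yield bool
Result type: bool


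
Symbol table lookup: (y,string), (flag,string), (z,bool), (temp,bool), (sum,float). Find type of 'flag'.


Lookup 'flag' → type string


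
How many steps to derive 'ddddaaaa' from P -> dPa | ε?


Derivation: P => dPa => ddPaa => dddPaaa => ddddPaaaa => ddddaaaa
Steps: 5


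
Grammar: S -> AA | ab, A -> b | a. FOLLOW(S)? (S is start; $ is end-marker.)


$ ∈ FOLLOW(S). For each A -> αBβ: add FIRST(β)\{ε} to FOLLOW(B); if β nullable, add FOLLOW(A).
FOLLOW(S) = {$}


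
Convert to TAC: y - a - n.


Break into single-operator statements:
t1 = y - a
t2 = t1 - n


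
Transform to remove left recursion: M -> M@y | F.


Left-recursive alternatives: M@y; non-recursive: F
Introduce M': M -> FM', M' -> @yM' | ε


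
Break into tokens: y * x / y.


Scan left to right, longest-match per lexeme
Tokens: ID(y), OP(*), ID(x), OP(/), ID(y)


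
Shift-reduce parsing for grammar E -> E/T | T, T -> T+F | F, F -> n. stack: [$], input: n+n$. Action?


no handle on stack; shift 'n'
Action: shift


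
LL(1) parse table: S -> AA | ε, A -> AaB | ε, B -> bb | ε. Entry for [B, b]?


For [B, b]: 'b' ∈ FIRST(bb)
Entry: B -> bb


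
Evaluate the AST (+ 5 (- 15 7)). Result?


Evaluate inner: (- 15 7) = 8
Evaluate root: (+ 5 8) = 13
Result: 13


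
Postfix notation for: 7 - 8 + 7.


Left to right (same or higher precedence on left)
Postfix: 7 8 - 7 +


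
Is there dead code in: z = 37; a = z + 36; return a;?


z is read by a's definition; a is returned
No dead code


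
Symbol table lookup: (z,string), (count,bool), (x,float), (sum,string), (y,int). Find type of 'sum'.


Lookup 'sum' → type string


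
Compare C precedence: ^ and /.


'/' is multiplicative (level 10); '^' is bitwise XOR (level 4)
Higher level binds tighter
'/' has higher precedence than '^'


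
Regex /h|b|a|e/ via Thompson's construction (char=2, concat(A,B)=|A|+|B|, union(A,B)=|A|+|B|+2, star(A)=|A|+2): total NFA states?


Syntax tree has 4 char leaf(s), 3 union(s), 0 star(s)
chars contribute 4×2 = 8; each union adds +2; each star adds +2
Total: 8 + 6 + 0 = 14 states


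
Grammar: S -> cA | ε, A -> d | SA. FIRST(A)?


Per alternative of A: FIRST(d) = {d}; FIRST(SA) = {c, d}
FIRST(A) = {c, d}


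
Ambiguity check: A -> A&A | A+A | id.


'id&id+id' has two parse trees (no precedence encoded between & and +)
Ambiguous


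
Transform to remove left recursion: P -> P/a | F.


Left-recursive alternatives: P/a; non-recursive: F
Introduce P': P -> FP', P' -> /aP' | ε


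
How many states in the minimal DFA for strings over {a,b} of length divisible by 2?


Track length mod 2: states 0..1, accept at 0
Minimal DFA: 2 states


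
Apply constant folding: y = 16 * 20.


16 * 20 = 320 at compile time
Optimized: y = 320


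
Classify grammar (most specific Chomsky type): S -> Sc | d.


Left-linear: every RHS is a terminal or one nonterminal followed by a terminal
Classification: Type 3 (Regular)


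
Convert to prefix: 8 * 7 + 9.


left-to-right (same/higher precedence on left): tree is (+ (* 8 7) 9)
Prefix: + * 8 7 9


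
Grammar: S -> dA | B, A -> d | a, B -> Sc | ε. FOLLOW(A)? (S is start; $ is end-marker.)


$ ∈ FOLLOW(S). For each A -> αBβ: add FIRST(β)\{ε} to FOLLOW(B); if β nullable, add FOLLOW(A).
FOLLOW(A) = {$, c}


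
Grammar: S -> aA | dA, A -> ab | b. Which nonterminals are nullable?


A nonterminal is nullable iff some alternative derives ε (directly, or every symbol in it is nullable)
Nullable: {}


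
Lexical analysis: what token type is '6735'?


Pattern: digits only
Type: INTEGER_LITERAL


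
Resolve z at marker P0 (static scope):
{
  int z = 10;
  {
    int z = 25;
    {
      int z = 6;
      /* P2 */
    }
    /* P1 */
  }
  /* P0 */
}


z declared in the same block as P0
z = 10


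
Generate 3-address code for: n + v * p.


Break into single-operator statements:
t1 = v * p
t2 = n + t1


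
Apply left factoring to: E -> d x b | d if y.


Common prefix: 'd'
Factored: E -> d E', E' -> x b | if y


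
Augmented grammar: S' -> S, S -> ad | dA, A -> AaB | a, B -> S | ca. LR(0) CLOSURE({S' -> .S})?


Start: S' -> .S
For each item with dot before a nonterminal B, add B -> .γ for every B-production
Closure: [S' -> .S, S -> .ad, S -> .dA]


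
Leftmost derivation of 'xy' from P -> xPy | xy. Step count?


Derivation: P => xy
Steps: 1


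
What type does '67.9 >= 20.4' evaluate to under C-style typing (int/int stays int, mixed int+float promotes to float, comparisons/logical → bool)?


Operand types: float >= float
Rule: comparison yields bool
Result type: bool


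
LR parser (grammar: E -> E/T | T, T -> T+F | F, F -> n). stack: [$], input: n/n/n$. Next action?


no handle on stack; shift 'n'
Action: shift


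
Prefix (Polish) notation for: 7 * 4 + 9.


left-to-right (same/higher precedence on left): tree is (+ (* 7 4) 9)
Prefix: + * 7 4 9


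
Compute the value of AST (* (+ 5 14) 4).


Evaluate inner: (+ 5 14) = 19
Evaluate root: (* 19 4) = 76
Result: 76


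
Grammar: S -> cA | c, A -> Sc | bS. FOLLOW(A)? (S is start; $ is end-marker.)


$ ∈ FOLLOW(S). For each A -> αBβ: add FIRST(β)\{ε} to FOLLOW(B); if β nullable, add FOLLOW(A).
FOLLOW(A) = {$, c}


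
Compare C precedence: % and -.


'%' is multiplicative (level 10); '-' is additive (level 9)
Higher level binds tighter
'%' has higher precedence than '-'


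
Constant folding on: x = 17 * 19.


17 * 19 = 323 at compile time
Optimized: x = 323


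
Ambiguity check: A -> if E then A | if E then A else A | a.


dangling else: 'if E then if E then a else a' parses two ways
Ambiguous


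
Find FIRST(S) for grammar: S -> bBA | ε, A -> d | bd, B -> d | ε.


Per alternative of S: FIRST(bBA) = {b}; FIRST(ε) = {ε}
FIRST(S) = {b, ε}


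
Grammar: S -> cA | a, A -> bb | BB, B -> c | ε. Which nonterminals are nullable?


A nonterminal is nullable iff some alternative derives ε (directly, or every symbol in it is nullable)
Nullable: {A, B}


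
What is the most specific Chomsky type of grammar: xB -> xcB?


LHS has context (more than one symbol) and |LHS| ≤ |RHS|
Classification: Type 1 (Context-Sensitive)


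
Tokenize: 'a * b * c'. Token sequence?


Scan left to right, longest-match per lexeme
Tokens: ID(a), OP(*), ID(b), OP(*), ID(c)


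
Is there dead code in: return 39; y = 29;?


statement follows a return and is unreachable
Dead: 'y = 29'


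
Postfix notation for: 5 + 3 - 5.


Left to right (same or higher precedence on left)
Postfix: 5 3 + 5 -


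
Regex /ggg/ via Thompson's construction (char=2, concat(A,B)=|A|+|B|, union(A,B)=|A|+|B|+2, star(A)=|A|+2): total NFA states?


Syntax tree has 3 char leaf(s), 0 union(s), 0 star(s)
chars contribute 3×2 = 6; each union adds +2; each star adds +2
Total: 6 + 0 + 0 = 6 states


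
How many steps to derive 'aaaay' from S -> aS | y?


Derivation: S => aS => aaS => aaaS => aaaaS => aaaay
Steps: 5


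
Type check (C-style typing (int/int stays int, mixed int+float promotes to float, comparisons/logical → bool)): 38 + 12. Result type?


Operand types: int + int
Rule: mixed int/float promotes to float; int/int stays int
Result type: int


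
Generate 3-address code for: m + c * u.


Break into single-operator statements:
t1 = c * u
t2 = m + t1


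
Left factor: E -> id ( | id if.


Common prefix: 'id'
Factored: E -> id E', E' -> ( | if


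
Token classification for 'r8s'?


Pattern: letter/underscore followed by alphanumerics, not a keyword
Type: IDENTIFIER


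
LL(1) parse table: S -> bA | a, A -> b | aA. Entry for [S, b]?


For [S, b]: 'b' ∈ FIRST(bA)
Entry: S -> bA


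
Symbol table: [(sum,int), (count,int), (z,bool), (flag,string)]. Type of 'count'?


Lookup 'count' → type int


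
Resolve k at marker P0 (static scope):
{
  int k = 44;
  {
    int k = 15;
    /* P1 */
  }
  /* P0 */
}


k declared in the same block as P0
k = 44


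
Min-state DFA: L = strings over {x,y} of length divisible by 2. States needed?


Track length mod 2: states 0..1, accept at 0
Minimal DFA: 2 states


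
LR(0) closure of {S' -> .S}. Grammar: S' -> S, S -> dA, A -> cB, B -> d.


Start: S' -> .S
For each item with dot before a nonterminal B, add B -> .γ for every B-production
Closure: [S' -> .S, S -> .dA]


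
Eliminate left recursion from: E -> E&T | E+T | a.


Left-recursive alternatives: E&T, E+T; non-recursive: a
Introduce E': E -> aE', E' -> &TE' | +TE' | ε


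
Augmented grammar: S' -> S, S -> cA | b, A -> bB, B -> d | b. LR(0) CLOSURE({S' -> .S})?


Start: S' -> .S
For each item with dot before a nonterminal B, add B -> .γ for every B-production
Closure: [S' -> .S, S -> .cA, S -> .b]


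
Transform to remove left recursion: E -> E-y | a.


Left-recursive alternatives: E-y; non-recursive: a
Introduce E': E -> aE', E' -> -yE' | ε


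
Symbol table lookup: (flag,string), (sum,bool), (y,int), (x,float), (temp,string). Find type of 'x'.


Lookup 'x' → type float


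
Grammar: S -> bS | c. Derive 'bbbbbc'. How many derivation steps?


Derivation: S => bS => bbS => bbbS => bbbbS => bbbbbS => bbbbbc
Steps: 6


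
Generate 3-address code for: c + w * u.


Break into single-operator statements:
t1 = w * u
t2 = c + t1


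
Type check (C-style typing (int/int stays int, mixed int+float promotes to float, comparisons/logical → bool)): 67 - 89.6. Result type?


Operand types: int - float
Rule: mixed int/float promotes to float; int/int stays int
Result type: float


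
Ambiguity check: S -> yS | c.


right-linear, alternatives start with distinct terminals 'y' vs 'c': unique leftmost derivation
Unambiguous


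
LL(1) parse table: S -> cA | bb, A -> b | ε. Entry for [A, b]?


For [A, b]: 'b' ∈ FIRST(b)
Entry: A -> b


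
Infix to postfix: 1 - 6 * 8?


* has higher precedence, evaluate 6*8 first
Postfix: 1 6 8 * -


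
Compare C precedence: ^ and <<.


'<<' is shift (level 8); '^' is bitwise XOR (level 4)
Higher level binds tighter
'<<' has higher precedence than '^'


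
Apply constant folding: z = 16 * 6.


16 * 6 = 96 at compile time
Optimized: z = 96


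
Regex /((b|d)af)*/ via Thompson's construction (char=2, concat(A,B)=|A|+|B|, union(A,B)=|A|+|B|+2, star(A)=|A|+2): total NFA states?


Syntax tree has 4 char leaf(s), 1 union(s), 1 star(s)
chars contribute 4×2 = 8; each union adds +2; each star adds +2
Total: 8 + 2 + 2 = 12 states


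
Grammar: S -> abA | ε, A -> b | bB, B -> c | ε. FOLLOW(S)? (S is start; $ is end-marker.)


$ ∈ FOLLOW(S). For each A -> αBβ: add FIRST(β)\{ε} to FOLLOW(B); if β nullable, add FOLLOW(A).
FOLLOW(S) = {$}


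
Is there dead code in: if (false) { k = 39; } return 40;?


condition is constant false, so the whole block is unreachable
Dead: 'if (false) { k = 39; }'


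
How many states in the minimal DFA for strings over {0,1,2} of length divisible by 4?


Track length mod 4: states 0..3, accept at 0
Minimal DFA: 4 states


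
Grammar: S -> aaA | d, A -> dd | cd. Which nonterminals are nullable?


A nonterminal is nullable iff some alternative derives ε (directly, or every symbol in it is nullable)
Nullable: {}


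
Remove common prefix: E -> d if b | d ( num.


Common prefix: 'd'
Factored: E -> d E', E' -> if b | ( num


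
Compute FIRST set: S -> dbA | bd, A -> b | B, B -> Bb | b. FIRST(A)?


Per alternative of A: FIRST(b) = {b}; FIRST(B) = {b}
FIRST(A) = {b}


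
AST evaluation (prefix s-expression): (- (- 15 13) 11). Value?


Evaluate inner: (- 15 13) = 2
Evaluate root: (- 2 11) = -9
Result: -9


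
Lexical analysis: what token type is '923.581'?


Pattern: digits with a decimal point
Type: FLOAT_LITERAL


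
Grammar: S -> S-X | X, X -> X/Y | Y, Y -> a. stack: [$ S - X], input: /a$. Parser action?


'/' can extend X; shift to build X -> X/Y
Action: shift


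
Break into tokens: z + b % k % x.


Scan left to right, longest-match per lexeme
Tokens: ID(z), OP(+), ID(b), OP(%), ID(k), OP(%), ID(x)


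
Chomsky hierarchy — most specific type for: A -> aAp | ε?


Single nonterminal LHS, but a^n p^n is not regular
Classification: Type 2 (Context-Free)


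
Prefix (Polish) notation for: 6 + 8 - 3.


left-to-right (same/higher precedence on left): tree is (- (+ 6 8) 3)
Prefix: - + 6 8 3


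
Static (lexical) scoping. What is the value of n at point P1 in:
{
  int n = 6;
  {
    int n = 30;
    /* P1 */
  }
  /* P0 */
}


n declared in the same block as P1
n = 30


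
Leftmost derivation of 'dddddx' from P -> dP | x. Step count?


Derivation: P => dP => ddP => dddP => ddddP => dddddP => dddddx
Steps: 6


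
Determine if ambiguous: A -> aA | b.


right-linear, alternatives start with distinct terminals 'a' vs 'b': unique leftmost derivation
Unambiguous


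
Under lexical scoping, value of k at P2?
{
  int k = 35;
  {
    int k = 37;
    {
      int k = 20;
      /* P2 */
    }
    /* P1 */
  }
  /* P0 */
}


k declared in the same block as P2
k = 20


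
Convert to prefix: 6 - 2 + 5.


left-to-right (same/higher precedence on left): tree is (+ (- 6 2) 5)
Prefix: + - 6 2 5


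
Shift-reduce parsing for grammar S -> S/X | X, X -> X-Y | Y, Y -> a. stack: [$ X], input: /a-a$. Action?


lookahead ∉ {-} so X won't extend; reduce S -> X
Action: reduce (S -> X)


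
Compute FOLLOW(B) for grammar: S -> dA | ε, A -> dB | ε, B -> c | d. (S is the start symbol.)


$ ∈ FOLLOW(S). For each A -> αBβ: add FIRST(β)\{ε} to FOLLOW(B); if β nullable, add FOLLOW(A).
FOLLOW(B) = {$}


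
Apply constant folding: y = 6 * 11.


6 * 11 = 66 at compile time
Optimized: y = 66


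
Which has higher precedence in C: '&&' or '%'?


'%' is multiplicative (level 10); '&&' is logical AND (level 2)
Higher level binds tighter
'%' has higher precedence than '&&'


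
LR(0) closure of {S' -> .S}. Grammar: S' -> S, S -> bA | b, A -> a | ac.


Start: S' -> .S
For each item with dot before a nonterminal B, add B -> .γ for every B-production
Closure: [S' -> .S, S -> .bA, S -> .b]


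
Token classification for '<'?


Pattern: operator symbol
Type: OPERATOR


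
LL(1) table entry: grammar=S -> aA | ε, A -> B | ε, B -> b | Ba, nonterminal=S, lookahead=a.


For [S, a]: 'a' ∈ FIRST(aA)
Entry: S -> aA


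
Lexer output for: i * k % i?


Scan left to right, longest-match per lexeme
Tokens: ID(i), OP(*), ID(k), OP(%), ID(i)


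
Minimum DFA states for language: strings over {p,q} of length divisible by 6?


Track length mod 6: states 0..5, accept at 0
Minimal DFA: 6 states


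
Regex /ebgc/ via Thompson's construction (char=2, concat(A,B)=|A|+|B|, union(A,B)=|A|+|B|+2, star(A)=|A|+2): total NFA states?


Syntax tree has 4 char leaf(s), 0 union(s), 0 star(s)
chars contribute 4×2 = 8; each union adds +2; each star adds +2
Total: 8 + 0 + 0 = 8 states


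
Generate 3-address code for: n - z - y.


Break into single-operator statements:
t1 = n - z
t2 = t1 - y


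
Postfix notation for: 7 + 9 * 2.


* has higher precedence, evaluate 9*2 first
Postfix: 7 9 2 * +


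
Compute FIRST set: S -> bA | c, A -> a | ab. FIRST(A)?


Per alternative of A: FIRST(a) = {a}; FIRST(ab) = {a}
FIRST(A) = {a}


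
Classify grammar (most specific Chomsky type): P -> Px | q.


Left-linear: every RHS is a terminal or one nonterminal followed by a terminal
Classification: Type 3 (Regular)


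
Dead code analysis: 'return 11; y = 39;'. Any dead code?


statement follows a return and is unreachable
Dead: 'y = 39'


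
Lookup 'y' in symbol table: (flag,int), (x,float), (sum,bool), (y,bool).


Lookup 'y' → type bool


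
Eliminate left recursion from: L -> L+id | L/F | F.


Left-recursive alternatives: L+id, L/F; non-recursive: F
Introduce L': L -> FL', L' -> +idL' | /FL' | ε


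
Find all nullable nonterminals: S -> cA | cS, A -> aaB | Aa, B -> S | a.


A nonterminal is nullable iff some alternative derives ε (directly, or every symbol in it is nullable)
Nullable: {}


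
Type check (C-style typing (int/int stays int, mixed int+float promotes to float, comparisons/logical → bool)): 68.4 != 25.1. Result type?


Operand types: float != float
Rule: comparison yields bool
Result type: bool


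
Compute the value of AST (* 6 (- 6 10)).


Evaluate inner: (- 6 10) = -4
Evaluate root: (* 6 -4) = -24
Result: -24


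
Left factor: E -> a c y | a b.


Common prefix: 'a'
Factored: E -> a E', E' -> c y | b


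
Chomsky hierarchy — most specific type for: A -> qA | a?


Right-linear: every RHS is a terminal or a terminal followed by one nonterminal
Classification: Type 3 (Regular)


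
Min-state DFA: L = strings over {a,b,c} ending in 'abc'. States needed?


Track the longest suffix of input matching a prefix of 'abc': 4 classes (prefixes of length 0..3)
Minimal DFA: 4 states


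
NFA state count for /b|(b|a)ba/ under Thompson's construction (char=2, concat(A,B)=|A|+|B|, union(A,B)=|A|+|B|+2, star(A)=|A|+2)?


Syntax tree has 5 char leaf(s), 2 union(s), 0 star(s)
chars contribute 5×2 = 10; each union adds +2; each star adds +2
Total: 10 + 4 + 0 = 14 states


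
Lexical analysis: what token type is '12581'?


Pattern: digits only
Type: INTEGER_LITERAL


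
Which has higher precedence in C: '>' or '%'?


'%' is multiplicative (level 10); '>' is relational (level 7)
Higher level binds tighter
'%' has higher precedence than '>'


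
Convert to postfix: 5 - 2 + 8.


Left to right (same or higher precedence on left)
Postfix: 5 2 - 8 +


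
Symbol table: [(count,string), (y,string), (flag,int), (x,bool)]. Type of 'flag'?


Lookup 'flag' → type int


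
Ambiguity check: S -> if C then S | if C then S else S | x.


dangling else: 'if C then if C then x else x' parses two ways
Ambiguous


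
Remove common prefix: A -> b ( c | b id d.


Common prefix: 'b'
Factored: A -> b A', A' -> ( c | id d


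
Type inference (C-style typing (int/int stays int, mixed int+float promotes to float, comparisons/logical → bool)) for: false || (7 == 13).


Operand types: bool || bool
Rule: logical operators take bool operands and yield bool
Result type: bool


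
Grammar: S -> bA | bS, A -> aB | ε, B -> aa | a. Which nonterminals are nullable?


A nonterminal is nullable iff some alternative derives ε (directly, or every symbol in it is nullable)
Nullable: {A}


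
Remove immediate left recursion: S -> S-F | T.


Left-recursive alternatives: S-F; non-recursive: T
Introduce S': S -> TS', S' -> -FS' | ε


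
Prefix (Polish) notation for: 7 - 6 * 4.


'*' binds tighter: tree is (- 7 (* 6 4))
Prefix: - 7 * 6 4


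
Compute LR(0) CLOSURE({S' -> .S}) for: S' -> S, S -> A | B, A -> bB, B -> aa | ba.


Start: S' -> .S
For each item with dot before a nonterminal B, add B -> .γ for every B-production
Closure: [S' -> .S, S -> .A, S -> .B, A -> .bB, B -> .aa, B -> .ba]


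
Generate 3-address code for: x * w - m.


Break into single-operator statements:
t1 = x * w
t2 = t1 - m


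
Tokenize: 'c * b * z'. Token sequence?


Scan left to right, longest-match per lexeme
Tokens: ID(c), OP(*), ID(b), OP(*), ID(z)


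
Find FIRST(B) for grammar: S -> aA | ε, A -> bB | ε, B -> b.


Per alternative of B: FIRST(b) = {b}
FIRST(B) = {b}


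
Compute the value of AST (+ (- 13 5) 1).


Evaluate inner: (- 13 5) = 8
Evaluate root: (+ 8 1) = 9
Result: 9


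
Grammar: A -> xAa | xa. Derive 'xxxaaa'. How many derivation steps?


Derivation: A => xAa => xxAaa => xxxaaa
Steps: 3


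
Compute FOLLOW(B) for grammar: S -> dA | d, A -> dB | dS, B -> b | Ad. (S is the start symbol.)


$ ∈ FOLLOW(S). For each A -> αBβ: add FIRST(β)\{ε} to FOLLOW(B); if β nullable, add FOLLOW(A).
FOLLOW(B) = {$, d}


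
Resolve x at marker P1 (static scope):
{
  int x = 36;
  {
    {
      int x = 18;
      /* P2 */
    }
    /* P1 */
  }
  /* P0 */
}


P1's block does not declare x; resolves to the enclosing declaration at depth 0
x = 36


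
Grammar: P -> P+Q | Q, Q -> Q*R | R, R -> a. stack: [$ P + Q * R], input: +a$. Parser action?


handle 'Q*R' on top
Action: reduce (Q -> Q*R)


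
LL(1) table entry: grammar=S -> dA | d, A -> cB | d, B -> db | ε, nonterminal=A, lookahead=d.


For [A, d]: 'd' ∈ FIRST(d)
Entry: A -> d


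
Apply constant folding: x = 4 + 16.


4 + 16 = 20 at compile time
Optimized: x = 20


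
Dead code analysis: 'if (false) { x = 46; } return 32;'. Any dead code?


condition is constant false, so the whole block is unreachable
Dead: 'if (false) { x = 46; }'


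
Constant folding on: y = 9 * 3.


9 * 3 = 27 at compile time
Optimized: y = 27


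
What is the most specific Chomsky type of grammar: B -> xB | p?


Right-linear: every RHS is a terminal or a terminal followed by one nonterminal
Classification: Type 3 (Regular)


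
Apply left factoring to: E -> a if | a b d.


Common prefix: 'a'
Factored: E -> a E', E' -> if | b d


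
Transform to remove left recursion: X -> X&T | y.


Left-recursive alternatives: X&T; non-recursive: y
Introduce X': X -> yX', X' -> &TX' | ε


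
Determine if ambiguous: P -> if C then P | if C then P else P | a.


dangling else: 'if C then if C then a else a' parses two ways
Ambiguous


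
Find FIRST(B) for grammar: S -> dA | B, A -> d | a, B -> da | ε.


Per alternative of B: FIRST(da) = {d}; FIRST(ε) = {ε}
FIRST(B) = {d, ε}


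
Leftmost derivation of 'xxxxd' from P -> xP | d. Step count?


Derivation: P => xP => xxP => xxxP => xxxxP => xxxxd
Steps: 5


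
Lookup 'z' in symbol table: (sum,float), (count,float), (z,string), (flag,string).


Lookup 'z' → type string


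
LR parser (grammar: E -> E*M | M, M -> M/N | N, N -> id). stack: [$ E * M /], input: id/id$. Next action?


no handle; shift 'id'
Action: shift


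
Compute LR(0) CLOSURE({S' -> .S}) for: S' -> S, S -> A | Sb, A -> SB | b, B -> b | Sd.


Start: S' -> .S
For each item with dot before a nonterminal B, add B -> .γ for every B-production
Closure: [S' -> .S, S -> .A, S -> .Sb, A -> .SB, A -> .b]


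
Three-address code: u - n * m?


Break into single-operator statements:
t1 = n * m
t2 = u - t1


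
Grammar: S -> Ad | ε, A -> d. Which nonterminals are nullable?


A nonterminal is nullable iff some alternative derives ε (directly, or every symbol in it is nullable)
Nullable: {S}


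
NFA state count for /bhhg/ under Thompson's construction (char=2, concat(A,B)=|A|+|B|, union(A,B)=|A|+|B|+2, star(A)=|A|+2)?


Syntax tree has 4 char leaf(s), 0 union(s), 0 star(s)
chars contribute 4×2 = 8; each union adds +2; each star adds +2
Total: 8 + 0 + 0 = 8 states


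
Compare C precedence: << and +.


'+' is additive (level 9); '<<' is shift (level 8)
Higher level binds tighter
'+' has higher precedence than '<<'


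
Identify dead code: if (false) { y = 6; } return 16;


condition is constant false, so the whole block is unreachable
Dead: 'if (false) { y = 6; }'


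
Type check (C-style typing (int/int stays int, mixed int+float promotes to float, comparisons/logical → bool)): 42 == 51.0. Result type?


Operand types: int == float
Rule: comparison yields bool
Result type: bool


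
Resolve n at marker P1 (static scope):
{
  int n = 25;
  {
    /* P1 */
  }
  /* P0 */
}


P1's block does not declare n; resolves to the enclosing declaration at depth 0
n = 25


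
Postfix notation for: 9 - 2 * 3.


* has higher precedence, evaluate 2*3 first
Postfix: 9 2 3 * -


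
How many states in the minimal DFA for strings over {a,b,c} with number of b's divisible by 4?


Track (count of b) mod 4: states 0..3, accept at 0
Minimal DFA: 4 states


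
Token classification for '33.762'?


Pattern: digits with a decimal point
Type: FLOAT_LITERAL


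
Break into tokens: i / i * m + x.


Scan left to right, longest-match per lexeme
Tokens: ID(i), OP(/), ID(i), OP(*), ID(m), OP(+), ID(x)


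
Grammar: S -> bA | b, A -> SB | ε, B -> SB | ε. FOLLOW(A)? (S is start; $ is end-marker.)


$ ∈ FOLLOW(S). For each A -> αBβ: add FIRST(β)\{ε} to FOLLOW(B); if β nullable, add FOLLOW(A).
FOLLOW(A) = {$, b}


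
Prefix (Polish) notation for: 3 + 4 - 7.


left-to-right (same/higher precedence on left): tree is (- (+ 3 4) 7)
Prefix: - + 3 4 7


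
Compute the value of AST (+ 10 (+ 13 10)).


Evaluate inner: (+ 13 10) = 23
Evaluate root: (+ 10 23) = 33
Result: 33


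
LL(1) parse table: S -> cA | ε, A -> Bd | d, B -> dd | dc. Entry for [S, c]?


For [S, c]: 'c' ∈ FIRST(cA)
Entry: S -> cA


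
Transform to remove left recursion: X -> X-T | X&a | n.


Left-recursive alternatives: X-T, X&a; non-recursive: n
Introduce X': X -> nX', X' -> -TX' | &aX' | ε


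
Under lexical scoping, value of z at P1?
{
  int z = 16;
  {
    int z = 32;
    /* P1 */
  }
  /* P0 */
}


z declared in the same block as P1
z = 32


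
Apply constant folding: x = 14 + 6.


14 + 6 = 20 at compile time
Optimized: x = 20


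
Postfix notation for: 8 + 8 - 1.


Left to right (same or higher precedence on left)
Postfix: 8 8 + 1 -


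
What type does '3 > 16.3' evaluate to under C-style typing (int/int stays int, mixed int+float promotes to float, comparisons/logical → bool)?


Operand types: int > float
Rule: comparison yields bool
Result type: bool


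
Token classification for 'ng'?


Pattern: letter/underscore followed by alphanumerics, not a keyword
Type: IDENTIFIER


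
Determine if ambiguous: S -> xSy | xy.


balanced x^n…y^n: each string has a unique parse
Unambiguous


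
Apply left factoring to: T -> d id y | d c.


Common prefix: 'd'
Factored: T -> d T', T' -> id y | c


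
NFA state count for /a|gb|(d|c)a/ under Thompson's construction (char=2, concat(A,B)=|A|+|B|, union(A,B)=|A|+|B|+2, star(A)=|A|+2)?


Syntax tree has 6 char leaf(s), 3 union(s), 0 star(s)
chars contribute 6×2 = 12; each union adds +2; each star adds +2
Total: 12 + 6 + 0 = 18 states


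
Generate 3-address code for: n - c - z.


Break into single-operator statements:
t1 = n - c
t2 = t1 - z


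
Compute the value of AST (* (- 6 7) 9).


Evaluate inner: (- 6 7) = -1
Evaluate root: (* -1 9) = -9
Result: -9


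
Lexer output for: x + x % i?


Scan left to right, longest-match per lexeme
Tokens: ID(x), OP(+), ID(x), OP(%), ID(i)


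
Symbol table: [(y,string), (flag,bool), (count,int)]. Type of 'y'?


Lookup 'y' → type string


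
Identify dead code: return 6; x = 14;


statement follows a return and is unreachable
Dead: 'x = 14'


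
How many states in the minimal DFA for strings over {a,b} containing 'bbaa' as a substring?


KMP-style automaton: 4 progress states + 1 absorbing accept = 5
Minimal DFA: 5 states


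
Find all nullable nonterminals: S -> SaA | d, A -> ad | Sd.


A nonterminal is nullable iff some alternative derives ε (directly, or every symbol in it is nullable)
Nullable: {}


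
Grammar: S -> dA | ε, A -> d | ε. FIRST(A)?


Per alternative of A: FIRST(d) = {d}; FIRST(ε) = {ε}
FIRST(A) = {d, ε}


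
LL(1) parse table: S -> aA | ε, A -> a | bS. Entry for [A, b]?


For [A, b]: 'b' ∈ FIRST(bS)
Entry: A -> bS


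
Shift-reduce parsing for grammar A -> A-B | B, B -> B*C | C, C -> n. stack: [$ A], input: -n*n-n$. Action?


shift '-' to continue A -> A-B
Action: shift


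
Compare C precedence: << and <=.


'<<' is shift (level 8); '<=' is relational (level 7)
Higher level binds tighter
'<<' has higher precedence than '<='


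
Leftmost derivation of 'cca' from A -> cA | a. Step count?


Derivation: A => cA => ccA => cca
Steps: 3


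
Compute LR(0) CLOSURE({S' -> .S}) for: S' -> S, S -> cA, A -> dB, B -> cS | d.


Start: S' -> .S
For each item with dot before a nonterminal B, add B -> .γ for every B-production
Closure: [S' -> .S, S -> .cA]


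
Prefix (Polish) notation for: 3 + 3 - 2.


left-to-right (same/higher precedence on left): tree is (- (+ 3 3) 2)
Prefix: - + 3 3 2


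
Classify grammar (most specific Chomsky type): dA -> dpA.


LHS has context (more than one symbol) and |LHS| ≤ |RHS|
Classification: Type 1 (Context-Sensitive)


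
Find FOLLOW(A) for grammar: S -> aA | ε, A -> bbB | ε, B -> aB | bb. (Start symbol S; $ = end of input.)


$ ∈ FOLLOW(S). For each A -> αBβ: add FIRST(β)\{ε} to FOLLOW(B); if β nullable, add FOLLOW(A).
FOLLOW(A) = {$}


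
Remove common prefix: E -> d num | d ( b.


Common prefix: 'd'
Factored: E -> d E', E' -> num | ( b


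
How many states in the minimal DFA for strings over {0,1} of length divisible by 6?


Track length mod 6: states 0..5, accept at 0
Minimal DFA: 6 states


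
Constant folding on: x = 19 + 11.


19 + 11 = 30 at compile time
Optimized: x = 30


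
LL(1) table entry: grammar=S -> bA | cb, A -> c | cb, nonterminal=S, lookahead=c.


For [S, c]: 'c' ∈ FIRST(cb)
Entry: S -> cb


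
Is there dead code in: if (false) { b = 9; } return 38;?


condition is constant false, so the whole block is unreachable
Dead: 'if (false) { b = 9; }'


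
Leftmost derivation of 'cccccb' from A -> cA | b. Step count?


Derivation: A => cA => ccA => cccA => ccccA => cccccA => cccccb
Steps: 6


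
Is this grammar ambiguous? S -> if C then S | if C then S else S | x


dangling else: 'if C then if C then x else x' parses two ways
Ambiguous


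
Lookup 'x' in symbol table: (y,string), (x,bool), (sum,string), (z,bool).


Lookup 'x' → type bool


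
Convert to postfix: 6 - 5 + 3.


Left to right (same or higher precedence on left)
Postfix: 6 5 - 3 +


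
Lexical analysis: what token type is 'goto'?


Pattern: reserved word
Type: KEYWORD


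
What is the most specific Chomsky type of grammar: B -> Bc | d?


Left-linear: every RHS is a terminal or one nonterminal followed by a terminal
Classification: Type 3 (Regular)


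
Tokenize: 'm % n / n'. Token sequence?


Scan left to right, longest-match per lexeme
Tokens: ID(m), OP(%), ID(n), OP(/), ID(n)


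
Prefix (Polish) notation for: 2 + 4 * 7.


'*' binds tighter: tree is (+ 2 (* 4 7))
Prefix: + 2 * 4 7


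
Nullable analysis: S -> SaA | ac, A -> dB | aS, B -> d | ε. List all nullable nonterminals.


A nonterminal is nullable iff some alternative derives ε (directly, or every symbol in it is nullable)
Nullable: {B}


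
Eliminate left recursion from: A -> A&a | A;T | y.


Left-recursive alternatives: A&a, A;T; non-recursive: y
Introduce A': A -> yA', A' -> &aA' | ;TA' | ε
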